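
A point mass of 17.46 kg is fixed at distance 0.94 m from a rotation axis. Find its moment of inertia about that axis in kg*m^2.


I = m*r^2 = 17.46*0.94^2 = 15.4277

15.4277 kg*m^2


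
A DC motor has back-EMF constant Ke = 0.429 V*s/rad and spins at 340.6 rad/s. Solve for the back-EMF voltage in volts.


V_emf = Ke * omega = 0.429*340.6 = 146.1174

146.1174 V


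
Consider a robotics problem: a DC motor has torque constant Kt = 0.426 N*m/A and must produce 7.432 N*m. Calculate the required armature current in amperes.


I = tau / Kt = 7.432/0.426 = 17.4460

17.4460 A


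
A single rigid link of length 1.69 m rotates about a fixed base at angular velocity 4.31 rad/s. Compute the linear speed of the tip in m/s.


v = L*omega = 1.69 * 4.31 = 7.2839

7.2839 m/s


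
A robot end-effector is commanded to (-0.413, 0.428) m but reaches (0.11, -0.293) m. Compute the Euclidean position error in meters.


dx = 0.11 - (-0.413) = 0.5230, dy = -0.293 - (0.428) = -0.7210
err = sqrt(0.273529 + 0.519841) = 0.8907

0.8907 m


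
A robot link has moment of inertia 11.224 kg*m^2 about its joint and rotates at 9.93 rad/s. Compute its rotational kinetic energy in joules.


KE = (1/2)*I*omega^2 = 0.5*11.224*9.93^2 = 553.3707

553.3707 J


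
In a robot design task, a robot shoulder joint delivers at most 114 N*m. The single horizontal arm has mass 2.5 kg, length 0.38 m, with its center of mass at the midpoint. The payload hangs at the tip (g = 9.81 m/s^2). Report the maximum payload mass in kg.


tau_arm = m_arm*g*(L/2) = 2.5*9.81*0.38/2 = 4.6598 N*m
tau_payload = tau_max - tau_arm = 114 - 4.6598 = 109.3402
m_payload = tau_payload / (g*L) = 109.3402 / (9.81*0.38) = 29.3310

29.3310 kg


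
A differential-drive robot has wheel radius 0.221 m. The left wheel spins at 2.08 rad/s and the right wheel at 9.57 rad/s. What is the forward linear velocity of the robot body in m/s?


v = r*(wR + wL)/2 = 0.221*(9.57 + 2.08)/2 = 1.2873

1.2873 m/s


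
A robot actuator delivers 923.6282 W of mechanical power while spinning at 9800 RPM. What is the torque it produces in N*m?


omega = 9800 * 2*pi/60 = 1026.253600 rad/s
tau = P / omega = 923.6282 / 1026.253600 = 0.9000

0.9000 N*m


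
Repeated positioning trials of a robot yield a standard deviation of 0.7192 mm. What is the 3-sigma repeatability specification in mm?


repeatability = 3*sigma = 3*0.7192 = 2.1576

2.1576 mm


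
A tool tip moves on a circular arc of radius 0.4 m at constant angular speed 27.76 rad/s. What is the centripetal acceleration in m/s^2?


a_c = omega^2 * r = 27.76^2 * 0.4 = 308.2470

308.2470 m/s^2


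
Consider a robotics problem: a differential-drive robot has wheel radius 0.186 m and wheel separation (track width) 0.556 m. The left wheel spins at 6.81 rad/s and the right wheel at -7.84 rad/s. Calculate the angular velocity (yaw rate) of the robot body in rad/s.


omega = r*(wR - wL)/L = 0.186*(-7.84 - (6.81))/0.556 = -4.9009

-4.9009 rad/s


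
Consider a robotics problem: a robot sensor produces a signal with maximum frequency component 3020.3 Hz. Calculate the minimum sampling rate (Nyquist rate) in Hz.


f_s,min = 2*f_max = 2*3020.3 = 6040.6000

6040.6000 Hz


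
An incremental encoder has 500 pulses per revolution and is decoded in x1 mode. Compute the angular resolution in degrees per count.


resolution = 360 / (PPR * 1) = 360 / 500 = 0.7200

0.7200 degrees


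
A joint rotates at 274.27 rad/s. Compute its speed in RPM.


RPM = 274.27 * 60/(2*pi) = 2619.0856

2619.0856 RPM


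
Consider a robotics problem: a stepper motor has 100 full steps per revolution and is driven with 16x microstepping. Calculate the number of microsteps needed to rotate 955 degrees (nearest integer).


step_size = 360/(100*16) = 360/1600 = 0.225000 deg
n = 955/(360/1600) = 955*1600/360 = 4244.4444 -> 4244

4244 steps


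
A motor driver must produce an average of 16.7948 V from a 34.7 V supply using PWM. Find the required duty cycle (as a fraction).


D = V_avg/V_supply = 16.7948/34.7 = 0.4840

0.4840


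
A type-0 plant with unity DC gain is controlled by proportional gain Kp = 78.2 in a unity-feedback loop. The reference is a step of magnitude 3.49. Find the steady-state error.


e_ss = R/(1 + Kp) = 3.49/(1 + 78.2) = 3.49/79.2000 = 0.0441

0.0441


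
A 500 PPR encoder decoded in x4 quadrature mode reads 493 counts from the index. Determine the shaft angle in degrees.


angle = counts * 360 / (PPR*4) = 493 * 360 / 2000 = 88.7400

88.7400 degrees


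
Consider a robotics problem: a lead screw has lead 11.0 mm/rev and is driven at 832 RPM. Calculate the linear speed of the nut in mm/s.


v = lead * (RPM/60) = 11.0*832/60 = 152.5333

152.5333 mm/s


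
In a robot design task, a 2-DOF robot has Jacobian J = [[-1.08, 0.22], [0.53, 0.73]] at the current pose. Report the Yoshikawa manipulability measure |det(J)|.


det(J) = -1.08*0.73 - (0.22)*(0.53) = -0.9050
|det(J)| = 0.9050

0.9050


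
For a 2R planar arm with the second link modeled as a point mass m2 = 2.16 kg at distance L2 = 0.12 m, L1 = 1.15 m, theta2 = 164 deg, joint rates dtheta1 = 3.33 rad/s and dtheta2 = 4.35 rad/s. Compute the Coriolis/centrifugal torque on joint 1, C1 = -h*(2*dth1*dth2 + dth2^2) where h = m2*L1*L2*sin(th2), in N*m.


h = m2*L1*L2*sin(th2) = 2.16*1.15*0.12*sin(164 deg) = 0.082162
C1 = -h*(2*3.33*4.35 + 4.35^2) = -0.082162*47.8935 = -3.9350

-3.9350 N*m


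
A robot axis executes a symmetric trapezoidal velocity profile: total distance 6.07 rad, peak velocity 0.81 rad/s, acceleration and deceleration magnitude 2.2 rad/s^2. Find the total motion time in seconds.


t_acc = v/a = 0.81/2.2 = 0.368182 s
d_acc = v^2/(2a) = 0.149114 rad (each ramp)
d_cruise = 6.07 - 2*0.149114 = 5.771772 rad
t_cruise = 5.771772/0.81 = 7.125644 s
t_total = 2*0.368182 + 7.125644 = 7.8620

7.8620 s


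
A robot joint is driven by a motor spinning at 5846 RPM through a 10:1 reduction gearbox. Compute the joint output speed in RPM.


omega_joint = omega_motor / N = 5846 / 10 = 584.6000

584.6000 RPM


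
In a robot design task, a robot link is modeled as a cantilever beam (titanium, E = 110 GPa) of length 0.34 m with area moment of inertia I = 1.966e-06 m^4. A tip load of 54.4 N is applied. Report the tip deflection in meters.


delta = F*L^3/(3*E*I) = 54.4*0.34^3/(3*1.100e+11*1.966e-06)
      = 2.1381376/648780 = 3.2956e-06

3.2956e-06 m


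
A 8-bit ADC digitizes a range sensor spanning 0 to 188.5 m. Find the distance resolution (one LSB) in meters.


res = range / 2^n = 188.5/2^8 = 188.5/256 = 0.7363

0.7363 m


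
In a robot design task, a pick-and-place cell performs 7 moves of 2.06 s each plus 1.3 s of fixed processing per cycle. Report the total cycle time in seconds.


T = 7*2.06 + 1.3 = 15.7200

15.7200 s


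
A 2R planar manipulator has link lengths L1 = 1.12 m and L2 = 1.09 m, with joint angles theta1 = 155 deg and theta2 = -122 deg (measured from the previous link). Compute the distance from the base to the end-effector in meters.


x = L1*cos(th1) + L2*cos(th1+th2) = -0.100914
y = L1*sin(th1) + L2*sin(th1+th2) = 1.066989
d = sqrt(x^2 + y^2) = sqrt(0.010184 + 1.138466) = 1.0718

1.0718 m


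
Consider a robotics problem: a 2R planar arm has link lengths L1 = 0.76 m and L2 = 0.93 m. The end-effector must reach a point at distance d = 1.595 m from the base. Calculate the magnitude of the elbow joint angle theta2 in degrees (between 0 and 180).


cos(th2) = (d^2 - L1^2 - L2^2)/(2*L1*L2) = (1.595^2 - 0.76^2 - 0.93^2)/(2*0.76*0.93) = 0.77923387
th2 = acos(0.77923387) = 38.8095 deg

38.8095 degrees


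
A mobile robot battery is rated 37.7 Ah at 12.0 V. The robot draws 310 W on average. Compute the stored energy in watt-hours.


E = capacity * V = 37.7*12.0 = 452.4000

452.4000 Wh


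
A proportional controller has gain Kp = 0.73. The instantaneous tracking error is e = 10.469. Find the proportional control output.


u_P = Kp * e = 0.73 * 10.469 = 7.6424

7.6424


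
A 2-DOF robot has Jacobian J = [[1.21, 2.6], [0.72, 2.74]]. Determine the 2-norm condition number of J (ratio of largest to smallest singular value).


JJ^T eigenvalues: trace(JJ^T) = 16.2501, det(JJ^T) = det(J)^2 = 2.08340356
s_max^2 = (16.2501 + sqrt(255.73213577))/2 = 16.12086353
s_min^2 = (16.2501 - sqrt(255.73213577))/2 = 0.12923647
kappa = s_max/s_min = sqrt(16.12086353/0.12923647) = 11.1687

11.1687


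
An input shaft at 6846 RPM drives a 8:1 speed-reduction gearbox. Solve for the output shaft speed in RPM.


omega_out = omega_in / N = 6846 / 8 = 855.7500

855.7500 RPM


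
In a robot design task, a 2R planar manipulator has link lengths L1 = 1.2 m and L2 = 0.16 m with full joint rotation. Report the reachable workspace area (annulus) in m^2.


r_max = L1 + L2 = 1.3600, r_min = |L1 - L2| = 1.0400
A = pi*(r_max^2 - r_min^2) = pi*(1.8496 - 1.0816) = 2.4127

2.4127 m^2


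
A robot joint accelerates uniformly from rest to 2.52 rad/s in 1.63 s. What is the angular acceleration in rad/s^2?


alpha = delta_omega / t = 2.52 / 1.63 = 1.5460

1.5460 rad/s^2


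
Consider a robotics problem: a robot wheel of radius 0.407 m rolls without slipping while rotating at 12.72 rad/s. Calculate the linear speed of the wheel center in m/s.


v = omega * r = 12.72 * 0.407 = 5.1770

5.1770 m/s


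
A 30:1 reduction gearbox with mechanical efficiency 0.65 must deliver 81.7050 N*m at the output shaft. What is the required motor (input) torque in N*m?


tau_in = tau_out / (N * eta) = 81.7050 / (30 * 0.65) = 4.1900

4.1900 N*m


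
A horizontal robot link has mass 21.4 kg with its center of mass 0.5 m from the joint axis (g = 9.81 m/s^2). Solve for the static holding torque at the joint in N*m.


tau = m*g*L = 21.4 * 9.81 * 0.5 = 104.9670

104.9670 N*m


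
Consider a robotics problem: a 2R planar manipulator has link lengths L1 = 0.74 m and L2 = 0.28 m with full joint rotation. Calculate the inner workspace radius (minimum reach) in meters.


r_min = |L1 - L2| = |0.74 - 0.28| = 0.4600

0.4600 m


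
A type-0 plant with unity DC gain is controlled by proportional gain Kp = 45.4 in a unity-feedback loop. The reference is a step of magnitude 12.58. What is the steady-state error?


e_ss = R/(1 + Kp) = 12.58/(1 + 45.4) = 12.58/46.4000 = 0.2711

0.2711


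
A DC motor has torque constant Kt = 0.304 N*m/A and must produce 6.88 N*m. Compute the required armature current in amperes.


I = tau / Kt = 6.88/0.304 = 22.6316

22.6316 A


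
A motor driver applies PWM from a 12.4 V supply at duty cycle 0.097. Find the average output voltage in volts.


V_avg = V_supply * D = 12.4*0.097 = 1.2028

1.2028 V


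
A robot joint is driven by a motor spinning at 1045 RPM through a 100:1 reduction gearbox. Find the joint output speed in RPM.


omega_joint = omega_motor / N = 1045 / 100 = 10.4500

10.4500 RPM


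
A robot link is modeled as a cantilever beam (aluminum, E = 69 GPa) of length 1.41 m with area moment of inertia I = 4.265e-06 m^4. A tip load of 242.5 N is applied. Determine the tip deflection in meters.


delta = F*L^3/(3*E*I) = 242.5*1.41^3/(3*6.900e+10*4.265e-06)
      = 679.7810925/882855 = 7.6998e-04

7.6998e-04 m


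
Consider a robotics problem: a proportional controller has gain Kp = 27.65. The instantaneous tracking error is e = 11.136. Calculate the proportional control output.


u_P = Kp * e = 27.65 * 11.136 = 307.9104

307.9104


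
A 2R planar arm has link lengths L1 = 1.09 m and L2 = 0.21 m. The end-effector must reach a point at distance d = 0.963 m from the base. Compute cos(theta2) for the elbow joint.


cos(th2) = (d^2 - L1^2 - L2^2)/(2*L1*L2) = (0.963^2 - 1.09^2 - 0.21^2)/(2*1.09*0.21) = -0.6659

-0.6659


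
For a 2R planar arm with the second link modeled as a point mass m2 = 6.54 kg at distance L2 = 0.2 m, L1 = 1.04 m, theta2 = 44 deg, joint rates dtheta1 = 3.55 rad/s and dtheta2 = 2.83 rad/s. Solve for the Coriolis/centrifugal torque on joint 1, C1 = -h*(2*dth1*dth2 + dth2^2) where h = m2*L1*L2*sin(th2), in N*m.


h = m2*L1*L2*sin(th2) = 6.54*1.04*0.2*sin(44 deg) = 0.944958
C1 = -h*(2*3.55*2.83 + 2.83^2) = -0.944958*28.1019 = -26.5551

-26.5551 N*m


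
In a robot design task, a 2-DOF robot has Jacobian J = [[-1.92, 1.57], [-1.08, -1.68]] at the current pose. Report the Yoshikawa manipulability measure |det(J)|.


det(J) = -1.92*-1.68 - (1.57)*(-1.08) = 4.9212
|det(J)| = 4.9212

4.9212


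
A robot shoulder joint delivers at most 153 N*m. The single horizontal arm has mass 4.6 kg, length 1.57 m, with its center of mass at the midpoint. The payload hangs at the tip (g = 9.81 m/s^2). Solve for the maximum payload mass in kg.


tau_arm = m_arm*g*(L/2) = 4.6*9.81*1.57/2 = 35.4239 N*m
tau_payload = tau_max - tau_arm = 153 - 35.4239 = 117.5761
m_payload = tau_payload / (g*L) = 117.5761 / (9.81*1.57) = 7.6340

7.6340 kg


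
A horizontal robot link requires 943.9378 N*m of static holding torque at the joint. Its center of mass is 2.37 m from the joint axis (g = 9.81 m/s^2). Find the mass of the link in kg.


m = tau / (g*L) = 943.9378 / (9.81 * 2.37) = 40.6000

40.6000 kg


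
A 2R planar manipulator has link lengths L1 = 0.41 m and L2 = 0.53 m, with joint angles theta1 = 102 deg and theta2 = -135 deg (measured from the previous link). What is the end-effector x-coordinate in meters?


x = L1*cos(th1) + L2*cos(th1+th2) = 0.41*cos(102 deg) + 0.53*cos(-33 deg) = 0.3593

0.3593 m


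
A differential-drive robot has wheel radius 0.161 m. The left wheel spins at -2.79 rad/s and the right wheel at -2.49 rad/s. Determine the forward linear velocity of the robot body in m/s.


v = r*(wR + wL)/2 = 0.161*(-2.49 + -2.79)/2 = -0.4250

-0.4250 m/s


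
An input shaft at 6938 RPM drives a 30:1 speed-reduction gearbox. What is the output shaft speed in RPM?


omega_out = omega_in / N = 6938 / 30 = 231.2667

231.2667 RPM


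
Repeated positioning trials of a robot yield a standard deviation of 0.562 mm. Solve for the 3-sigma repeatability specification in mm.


repeatability = 3*sigma = 3*0.562 = 1.6860

1.6860 mm


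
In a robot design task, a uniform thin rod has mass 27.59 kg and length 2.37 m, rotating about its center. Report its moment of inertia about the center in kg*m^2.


I = (1/12)*m*L^2 = (1/12)*27.59*2.37^2 = 12.9142

12.9142 kg*m^2


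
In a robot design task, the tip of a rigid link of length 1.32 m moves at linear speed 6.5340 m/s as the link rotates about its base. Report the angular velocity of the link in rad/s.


omega = v / L = 6.5340 / 1.32 = 4.9500

4.9500 rad/s


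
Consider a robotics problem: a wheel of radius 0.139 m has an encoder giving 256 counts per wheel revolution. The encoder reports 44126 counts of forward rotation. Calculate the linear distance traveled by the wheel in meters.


revs = 44126/256 = 172.367188
d = revs * 2*pi*r = 172.367188 * 2*pi*0.139 = 150.5391

150.5391 m


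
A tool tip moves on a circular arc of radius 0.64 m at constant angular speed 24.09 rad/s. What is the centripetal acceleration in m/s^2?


a_c = omega^2 * r = 24.09^2 * 0.64 = 371.4100

371.4100 m/s^2


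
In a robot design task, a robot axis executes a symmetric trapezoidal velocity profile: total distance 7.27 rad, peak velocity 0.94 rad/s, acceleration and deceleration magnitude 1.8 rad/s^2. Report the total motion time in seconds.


t_acc = v/a = 0.94/1.8 = 0.522222 s
d_acc = v^2/(2a) = 0.245444 rad (each ramp)
d_cruise = 7.27 - 2*0.245444 = 6.779112 rad
t_cruise = 6.779112/0.94 = 7.211821 s
t_total = 2*0.522222 + 7.211821 = 8.2563

8.2563 s


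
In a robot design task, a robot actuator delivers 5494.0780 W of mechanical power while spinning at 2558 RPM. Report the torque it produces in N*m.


omega = 2558 * 2*pi/60 = 267.873134 rad/s
tau = P / omega = 5494.0780 / 267.873134 = 20.5100

20.5100 N*m


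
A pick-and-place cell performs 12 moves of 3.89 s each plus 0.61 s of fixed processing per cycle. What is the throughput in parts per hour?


T_cycle = 12*3.89 + 0.61 = 47.2900 s
rate = 3600/T = 76.1260

76.1260 parts/hour


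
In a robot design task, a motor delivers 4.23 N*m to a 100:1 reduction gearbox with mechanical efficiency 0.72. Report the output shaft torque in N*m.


tau_out = tau_in * N * eta = 4.23 * 100 * 0.72 = 304.5600

304.5600 N*m


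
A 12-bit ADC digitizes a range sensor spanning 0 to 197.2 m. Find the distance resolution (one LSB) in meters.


res = range / 2^n = 197.2/2^12 = 197.2/4096 = 0.0481

0.0481 m


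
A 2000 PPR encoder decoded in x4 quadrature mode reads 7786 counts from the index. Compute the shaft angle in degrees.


angle = counts * 360 / (PPR*4) = 7786 * 360 / 8000 = 350.3700

350.3700 degrees


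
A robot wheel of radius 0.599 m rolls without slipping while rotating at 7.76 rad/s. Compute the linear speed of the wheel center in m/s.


v = omega * r = 7.76 * 0.599 = 4.6482

4.6482 m/s


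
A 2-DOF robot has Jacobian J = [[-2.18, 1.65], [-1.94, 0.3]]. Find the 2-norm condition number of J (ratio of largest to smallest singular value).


JJ^T eigenvalues: trace(JJ^T) = 11.3285, det(JJ^T) = det(J)^2 = 6.48720900
s_max^2 = (11.3285 + sqrt(102.38607625))/2 = 10.72355025
s_min^2 = (11.3285 - sqrt(102.38607625))/2 = 0.60494975
kappa = s_max/s_min = sqrt(10.72355025/0.60494975) = 4.2103

4.2103


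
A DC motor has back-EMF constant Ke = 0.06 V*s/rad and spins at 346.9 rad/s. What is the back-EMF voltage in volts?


V_emf = Ke * omega = 0.06*346.9 = 20.8140

20.8140 V


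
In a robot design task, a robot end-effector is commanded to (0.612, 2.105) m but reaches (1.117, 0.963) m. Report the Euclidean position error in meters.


dx = 1.117 - (0.612) = 0.5050, dy = 0.963 - (2.105) = -1.1420
err = sqrt(0.255025 + 1.304164) = 1.2487

1.2487 m


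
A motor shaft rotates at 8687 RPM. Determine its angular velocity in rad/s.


omega = 8687 * 2*pi/60 = 909.7005

909.7005 rad/s


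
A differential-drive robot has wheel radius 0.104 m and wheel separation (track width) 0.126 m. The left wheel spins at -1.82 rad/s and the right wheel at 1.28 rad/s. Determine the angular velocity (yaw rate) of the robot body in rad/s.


omega = r*(wR - wL)/L = 0.104*(1.28 - (-1.82))/0.126 = 2.5587

2.5587 rad/s


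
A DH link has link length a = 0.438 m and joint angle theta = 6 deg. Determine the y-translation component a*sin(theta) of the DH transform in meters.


a*sin(theta) = 0.438*sin(6 deg) = 0.0458

0.0458 m


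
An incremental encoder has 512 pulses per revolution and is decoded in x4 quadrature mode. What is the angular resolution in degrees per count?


resolution = 360 / (PPR * 4) = 360 / 2048 = 0.1758

0.1758 degrees


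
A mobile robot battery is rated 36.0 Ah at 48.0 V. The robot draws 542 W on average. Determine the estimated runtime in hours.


E = 36.0*48.0 = 1728.0000 Wh
t = E/P = 1728.0000/542 = 3.1882

3.1882 hours


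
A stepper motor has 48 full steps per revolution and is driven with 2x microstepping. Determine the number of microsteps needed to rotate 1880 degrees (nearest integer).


step_size = 360/(48*2) = 360/96 = 3.750000 deg
n = 1880/(360/96) = 1880*96/360 = 501.3333 -> 501

501 steps


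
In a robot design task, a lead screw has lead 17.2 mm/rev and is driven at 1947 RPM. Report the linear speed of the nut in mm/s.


v = lead * (RPM/60) = 17.2*1947/60 = 558.1400

558.1400 mm/s


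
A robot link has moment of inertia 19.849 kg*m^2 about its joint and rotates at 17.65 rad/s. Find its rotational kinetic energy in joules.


KE = (1/2)*I*omega^2 = 0.5*19.849*17.65^2 = 3091.7051

3091.7051 J


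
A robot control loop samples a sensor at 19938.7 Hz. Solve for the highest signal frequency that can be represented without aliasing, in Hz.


f_max = f_s/2 = 19938.7/2 = 9969.3500

9969.3500 Hz


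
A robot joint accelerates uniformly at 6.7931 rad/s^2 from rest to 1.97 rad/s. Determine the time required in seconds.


t = delta_omega / alpha = 1.97 / 6.7931 = 0.2900

0.2900 s


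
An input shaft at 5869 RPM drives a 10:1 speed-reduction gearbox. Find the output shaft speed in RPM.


omega_out = omega_in / N = 5869 / 10 = 586.9000

586.9000 RPM


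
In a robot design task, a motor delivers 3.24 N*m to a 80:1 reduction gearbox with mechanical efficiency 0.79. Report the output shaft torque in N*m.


tau_out = tau_in * N * eta = 3.24 * 80 * 0.79 = 204.7680

204.7680 N*m


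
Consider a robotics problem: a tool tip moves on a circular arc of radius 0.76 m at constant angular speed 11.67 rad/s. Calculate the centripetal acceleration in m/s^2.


a_c = omega^2 * r = 11.67^2 * 0.76 = 103.5036

103.5036 m/s^2


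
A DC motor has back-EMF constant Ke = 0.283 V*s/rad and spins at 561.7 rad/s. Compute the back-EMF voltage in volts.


V_emf = Ke * omega = 0.283*561.7 = 158.9611

158.9611 V


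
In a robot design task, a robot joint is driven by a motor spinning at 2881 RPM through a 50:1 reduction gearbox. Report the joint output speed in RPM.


omega_joint = omega_motor / N = 2881 / 50 = 57.6200

57.6200 RPM


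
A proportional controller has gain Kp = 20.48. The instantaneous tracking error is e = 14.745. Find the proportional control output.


u_P = Kp * e = 20.48 * 14.745 = 301.9776

301.9776


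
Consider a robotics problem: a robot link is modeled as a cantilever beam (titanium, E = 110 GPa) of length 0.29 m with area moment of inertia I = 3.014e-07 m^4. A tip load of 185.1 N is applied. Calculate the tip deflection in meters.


delta = F*L^3/(3*E*I) = 185.1*0.29^3/(3*1.100e+11*3.014e-07)
      = 4.5144039/99462 = 4.5388e-05

4.5388e-05 m


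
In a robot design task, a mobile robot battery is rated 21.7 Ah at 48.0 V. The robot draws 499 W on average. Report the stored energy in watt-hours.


E = capacity * V = 21.7*48.0 = 1041.6000

1041.6000 Wh


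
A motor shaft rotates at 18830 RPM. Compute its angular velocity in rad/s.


omega = 18830 * 2*pi/60 = 1971.8730

1971.8730 rad/s


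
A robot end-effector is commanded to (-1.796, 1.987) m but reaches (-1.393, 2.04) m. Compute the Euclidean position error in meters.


dx = -1.393 - (-1.796) = 0.4030, dy = 2.04 - (1.987) = 0.0530
err = sqrt(0.162409 + 0.002809) = 0.4065

0.4065 m


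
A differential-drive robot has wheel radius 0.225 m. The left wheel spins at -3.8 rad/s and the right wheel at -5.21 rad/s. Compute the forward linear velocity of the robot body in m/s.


v = r*(wR + wL)/2 = 0.225*(-5.21 + -3.8)/2 = -1.0136

-1.0136 m/s


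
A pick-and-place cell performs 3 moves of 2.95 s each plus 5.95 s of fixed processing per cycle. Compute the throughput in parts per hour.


T_cycle = 3*2.95 + 5.95 = 14.8000 s
rate = 3600/T = 243.2432

243.2432 parts/hour


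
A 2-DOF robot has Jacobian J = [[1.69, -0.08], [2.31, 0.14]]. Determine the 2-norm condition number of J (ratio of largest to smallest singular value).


JJ^T eigenvalues: trace(JJ^T) = 8.2182, det(JJ^T) = det(J)^2 = 0.17757796
s_max^2 = (8.2182 + sqrt(66.82849940))/2 = 8.19653500
s_min^2 = (8.2182 - sqrt(66.82849940))/2 = 0.02166500
kappa = s_max/s_min = sqrt(8.19653500/0.02166500) = 19.4507

19.4507


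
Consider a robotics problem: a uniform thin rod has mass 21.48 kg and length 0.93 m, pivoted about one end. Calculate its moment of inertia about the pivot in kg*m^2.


I = (1/3)*m*L^2 = (1/3)*21.48*0.93^2 = 6.1927

6.1927 kg*m^2


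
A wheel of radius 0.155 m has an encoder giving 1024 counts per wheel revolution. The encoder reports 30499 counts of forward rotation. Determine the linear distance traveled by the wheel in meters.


revs = 30499/1024 = 29.784180
d = revs * 2*pi*r = 29.784180 * 2*pi*0.155 = 29.0066

29.0066 m


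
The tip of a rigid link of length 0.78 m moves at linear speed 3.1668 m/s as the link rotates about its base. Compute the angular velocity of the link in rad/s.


omega = v / L = 3.1668 / 0.78 = 4.0600

4.0600 rad/s


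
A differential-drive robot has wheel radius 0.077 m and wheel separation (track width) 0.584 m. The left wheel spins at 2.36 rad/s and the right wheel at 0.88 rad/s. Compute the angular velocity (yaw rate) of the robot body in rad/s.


omega = r*(wR - wL)/L = 0.077*(0.88 - (2.36))/0.584 = -0.1951

-0.1951 rad/s


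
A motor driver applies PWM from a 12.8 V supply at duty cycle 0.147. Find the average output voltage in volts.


V_avg = V_supply * D = 12.8*0.147 = 1.8816

1.8816 V


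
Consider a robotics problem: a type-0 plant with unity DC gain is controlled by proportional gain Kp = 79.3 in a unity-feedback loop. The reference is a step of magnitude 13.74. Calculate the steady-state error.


e_ss = R/(1 + Kp) = 13.74/(1 + 79.3) = 13.74/80.3000 = 0.1711

0.1711


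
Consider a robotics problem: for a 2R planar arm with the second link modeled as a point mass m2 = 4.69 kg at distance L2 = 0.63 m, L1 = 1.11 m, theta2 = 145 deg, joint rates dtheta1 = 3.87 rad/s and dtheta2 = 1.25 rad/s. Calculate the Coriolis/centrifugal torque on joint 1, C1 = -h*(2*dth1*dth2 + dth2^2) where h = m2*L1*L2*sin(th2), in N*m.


h = m2*L1*L2*sin(th2) = 4.69*1.11*0.63*sin(145 deg) = 1.881168
C1 = -h*(2*3.87*1.25 + 1.25^2) = -1.881168*11.2375 = -21.1396

-21.1396 N*m


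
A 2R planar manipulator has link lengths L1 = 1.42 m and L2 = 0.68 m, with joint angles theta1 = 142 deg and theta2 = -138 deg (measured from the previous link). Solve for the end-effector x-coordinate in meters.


x = L1*cos(th1) + L2*cos(th1+th2) = 1.42*cos(142 deg) + 0.68*cos(4 deg) = -0.4406

-0.4406 m


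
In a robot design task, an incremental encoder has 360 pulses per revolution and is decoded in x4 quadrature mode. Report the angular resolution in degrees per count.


resolution = 360 / (PPR * 4) = 360 / 1440 = 0.2500

0.2500 degrees


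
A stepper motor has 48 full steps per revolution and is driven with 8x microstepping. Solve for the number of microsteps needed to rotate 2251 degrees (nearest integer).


step_size = 360/(48*8) = 360/384 = 0.937500 deg
n = 2251/(360/384) = 2251*384/360 = 2401.0667 -> 2401

2401 steps


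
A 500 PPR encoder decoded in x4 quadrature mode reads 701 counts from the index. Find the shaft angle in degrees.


angle = counts * 360 / (PPR*4) = 701 * 360 / 2000 = 126.1800

126.1800 degrees


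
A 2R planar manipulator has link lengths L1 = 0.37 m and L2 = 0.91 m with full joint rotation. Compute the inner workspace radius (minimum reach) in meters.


r_min = |L1 - L2| = |0.37 - 0.91| = 0.5400

0.5400 m


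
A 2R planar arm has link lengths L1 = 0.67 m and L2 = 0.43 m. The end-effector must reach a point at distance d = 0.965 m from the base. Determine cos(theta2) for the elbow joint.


cos(th2) = (d^2 - L1^2 - L2^2)/(2*L1*L2) = (0.965^2 - 0.67^2 - 0.43^2)/(2*0.67*0.43) = 0.5162

0.5162


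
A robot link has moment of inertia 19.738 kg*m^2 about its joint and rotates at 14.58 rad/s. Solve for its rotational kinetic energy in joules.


KE = (1/2)*I*omega^2 = 0.5*19.738*14.58^2 = 2097.9165

2097.9165 J


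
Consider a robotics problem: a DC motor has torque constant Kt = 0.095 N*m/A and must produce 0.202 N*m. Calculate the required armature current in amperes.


I = tau / Kt = 0.202/0.095 = 2.1263

2.1263 A


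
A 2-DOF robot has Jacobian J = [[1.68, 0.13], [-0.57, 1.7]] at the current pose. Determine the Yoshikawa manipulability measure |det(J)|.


det(J) = 1.68*1.7 - (0.13)*(-0.57) = 2.9301
|det(J)| = 2.9301

2.9301


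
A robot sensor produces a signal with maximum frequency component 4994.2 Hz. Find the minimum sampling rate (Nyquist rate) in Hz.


f_s,min = 2*f_max = 2*4994.2 = 9988.4000

9988.4000 Hz


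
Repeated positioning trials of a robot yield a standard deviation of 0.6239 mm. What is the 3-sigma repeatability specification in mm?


repeatability = 3*sigma = 3*0.6239 = 1.8717

1.8717 mm


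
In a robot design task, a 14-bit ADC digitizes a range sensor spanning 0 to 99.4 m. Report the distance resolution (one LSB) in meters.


res = range / 2^n = 99.4/2^14 = 99.4/16384 = 0.0061

0.0061 m


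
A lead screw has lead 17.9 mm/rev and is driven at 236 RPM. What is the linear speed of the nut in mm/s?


v = lead * (RPM/60) = 17.9*236/60 = 70.4067

70.4067 mm/s


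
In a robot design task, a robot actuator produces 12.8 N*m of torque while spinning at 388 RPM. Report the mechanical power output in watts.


omega = 388 * 2*pi/60 = 40.631265 rad/s
P = tau * omega = 12.8 * 40.631265 = 520.0802

520.0802 W


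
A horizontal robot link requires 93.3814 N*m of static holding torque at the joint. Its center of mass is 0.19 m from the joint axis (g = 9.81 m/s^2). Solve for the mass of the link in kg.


m = tau / (g*L) = 93.3814 / (9.81 * 0.19) = 50.1000

50.1000 kg


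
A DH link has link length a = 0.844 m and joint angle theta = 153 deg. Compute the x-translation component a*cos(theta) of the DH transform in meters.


a*cos(theta) = 0.844*cos(153 deg) = -0.7520

-0.7520 m


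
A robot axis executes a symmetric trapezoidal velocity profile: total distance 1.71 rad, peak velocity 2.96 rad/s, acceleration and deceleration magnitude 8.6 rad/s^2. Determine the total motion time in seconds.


t_acc = v/a = 2.96/8.6 = 0.344186 s
d_acc = v^2/(2a) = 0.509395 rad (each ramp)
d_cruise = 1.71 - 2*0.509395 = 0.691210 rad
t_cruise = 0.691210/2.96 = 0.233517 s
t_total = 2*0.344186 + 0.233517 = 0.9219

0.9219 s


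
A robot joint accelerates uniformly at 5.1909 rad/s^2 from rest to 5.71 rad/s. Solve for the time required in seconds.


t = delta_omega / alpha = 5.71 / 5.1909 = 1.1000

1.1000 s


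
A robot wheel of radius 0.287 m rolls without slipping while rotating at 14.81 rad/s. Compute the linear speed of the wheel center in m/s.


v = omega * r = 14.81 * 0.287 = 4.2505

4.2505 m/s


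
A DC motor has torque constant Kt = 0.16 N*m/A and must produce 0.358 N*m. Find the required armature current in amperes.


I = tau / Kt = 0.358/0.16 = 2.2375

2.2375 A


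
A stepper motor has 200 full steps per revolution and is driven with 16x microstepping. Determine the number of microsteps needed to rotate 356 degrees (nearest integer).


step_size = 360/(200*16) = 360/3200 = 0.112500 deg
n = 356/(360/3200) = 356*3200/360 = 3164.4444 -> 3164

3164 steps


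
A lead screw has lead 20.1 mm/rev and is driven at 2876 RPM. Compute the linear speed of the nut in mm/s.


v = lead * (RPM/60) = 20.1*2876/60 = 963.4600

963.4600 mm/s


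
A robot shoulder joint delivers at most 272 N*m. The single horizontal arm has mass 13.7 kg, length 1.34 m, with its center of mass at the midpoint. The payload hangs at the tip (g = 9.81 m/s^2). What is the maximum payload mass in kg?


tau_arm = m_arm*g*(L/2) = 13.7*9.81*1.34/2 = 90.0460 N*m
tau_payload = tau_max - tau_arm = 272 - 90.0460 = 181.9540
m_payload = tau_payload / (g*L) = 181.9540 / (9.81*1.34) = 13.8416

13.8416 kg


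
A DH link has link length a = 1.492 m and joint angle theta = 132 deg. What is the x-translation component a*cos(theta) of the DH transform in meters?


a*cos(theta) = 1.492*cos(132 deg) = -0.9983

-0.9983 m


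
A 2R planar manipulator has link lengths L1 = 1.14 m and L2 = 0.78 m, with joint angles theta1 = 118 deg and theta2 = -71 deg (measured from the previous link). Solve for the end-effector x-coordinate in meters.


x = L1*cos(th1) + L2*cos(th1+th2) = 1.14*cos(118 deg) + 0.78*cos(47 deg) = -0.0032

-0.0032 m


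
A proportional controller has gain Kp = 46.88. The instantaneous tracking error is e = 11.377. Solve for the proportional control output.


u_P = Kp * e = 46.88 * 11.377 = 533.3538

533.3538


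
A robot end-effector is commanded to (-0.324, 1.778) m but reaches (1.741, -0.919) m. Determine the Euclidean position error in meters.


dx = 1.741 - (-0.324) = 2.0650, dy = -0.919 - (1.778) = -2.6970
err = sqrt(4.264225 + 7.273809) = 3.3968

3.3968 m


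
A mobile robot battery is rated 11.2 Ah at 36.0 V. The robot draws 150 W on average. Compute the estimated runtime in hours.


E = 11.2*36.0 = 403.2000 Wh
t = E/P = 403.2000/150 = 2.6880

2.6880 hours


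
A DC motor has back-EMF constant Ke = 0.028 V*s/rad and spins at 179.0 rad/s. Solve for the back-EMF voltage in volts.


V_emf = Ke * omega = 0.028*179.0 = 5.0120

5.0120 V


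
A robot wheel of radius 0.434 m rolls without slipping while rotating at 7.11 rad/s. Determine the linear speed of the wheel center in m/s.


v = omega * r = 7.11 * 0.434 = 3.0857

3.0857 m/s


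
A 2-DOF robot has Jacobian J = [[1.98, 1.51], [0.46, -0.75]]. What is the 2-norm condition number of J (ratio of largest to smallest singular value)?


JJ^T eigenvalues: trace(JJ^T) = 6.9746, det(JJ^T) = det(J)^2 = 4.75065616
s_max^2 = (6.9746 + sqrt(29.64242052))/2 = 6.20954267
s_min^2 = (6.9746 - sqrt(29.64242052))/2 = 0.76505733
kappa = s_max/s_min = sqrt(6.20954267/0.76505733) = 2.8489

2.8489


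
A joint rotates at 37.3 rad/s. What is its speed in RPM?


RPM = 37.3 * 60/(2*pi) = 356.1888

356.1888 RPM


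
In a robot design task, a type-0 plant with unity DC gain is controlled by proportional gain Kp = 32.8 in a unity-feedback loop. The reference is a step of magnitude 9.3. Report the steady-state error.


e_ss = R/(1 + Kp) = 9.3/(1 + 32.8) = 9.3/33.8000 = 0.2751

0.2751


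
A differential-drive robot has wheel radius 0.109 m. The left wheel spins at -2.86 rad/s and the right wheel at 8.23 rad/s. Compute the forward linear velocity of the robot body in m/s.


v = r*(wR + wL)/2 = 0.109*(8.23 + -2.86)/2 = 0.2927

0.2927 m/s


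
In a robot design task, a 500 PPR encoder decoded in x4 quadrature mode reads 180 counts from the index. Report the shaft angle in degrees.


angle = counts * 360 / (PPR*4) = 180 * 360 / 2000 = 32.4000

32.4000 degrees


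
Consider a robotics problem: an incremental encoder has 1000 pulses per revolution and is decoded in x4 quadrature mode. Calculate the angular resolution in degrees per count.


resolution = 360 / (PPR * 4) = 360 / 4000 = 0.0900

0.0900 degrees


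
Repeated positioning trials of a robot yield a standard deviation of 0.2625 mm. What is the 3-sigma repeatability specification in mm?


repeatability = 3*sigma = 3*0.2625 = 0.7875

0.7875 mm


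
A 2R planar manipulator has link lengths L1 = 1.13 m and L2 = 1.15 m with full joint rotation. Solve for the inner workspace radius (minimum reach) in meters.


r_min = |L1 - L2| = |1.13 - 1.15| = 0.0200

0.0200 m


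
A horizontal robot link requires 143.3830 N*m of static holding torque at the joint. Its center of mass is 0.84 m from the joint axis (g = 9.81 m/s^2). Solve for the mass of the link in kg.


m = tau / (g*L) = 143.3830 / (9.81 * 0.84) = 17.4000

17.4000 kg


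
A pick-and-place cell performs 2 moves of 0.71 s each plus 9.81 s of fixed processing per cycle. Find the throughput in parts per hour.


T_cycle = 2*0.71 + 9.81 = 11.2300 s
rate = 3600/T = 320.5699

320.5699 parts/hour


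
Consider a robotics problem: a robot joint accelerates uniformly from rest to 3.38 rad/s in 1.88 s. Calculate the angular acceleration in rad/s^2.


alpha = delta_omega / t = 3.38 / 1.88 = 1.7979

1.7979 rad/s^2


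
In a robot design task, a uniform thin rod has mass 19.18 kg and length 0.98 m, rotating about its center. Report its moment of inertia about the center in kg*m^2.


I = (1/12)*m*L^2 = (1/12)*19.18*0.98^2 = 1.5350

1.5350 kg*m^2


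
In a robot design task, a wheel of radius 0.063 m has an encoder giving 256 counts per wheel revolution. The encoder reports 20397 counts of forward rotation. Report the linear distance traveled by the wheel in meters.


revs = 20397/256 = 79.675781
d = revs * 2*pi*r = 79.675781 * 2*pi*0.063 = 31.5389

31.5389 m


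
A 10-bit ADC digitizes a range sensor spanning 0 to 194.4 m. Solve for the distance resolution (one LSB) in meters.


res = range / 2^n = 194.4/2^10 = 194.4/1024 = 0.1898

0.1898 m


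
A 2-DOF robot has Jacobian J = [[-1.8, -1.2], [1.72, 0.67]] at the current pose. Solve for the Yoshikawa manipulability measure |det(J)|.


det(J) = -1.8*0.67 - (-1.2)*(1.72) = 0.8580
|det(J)| = 0.8580

0.8580


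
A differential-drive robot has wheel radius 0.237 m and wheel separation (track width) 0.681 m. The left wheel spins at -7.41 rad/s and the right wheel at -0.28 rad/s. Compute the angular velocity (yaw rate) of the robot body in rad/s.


omega = r*(wR - wL)/L = 0.237*(-0.28 - (-7.41))/0.681 = 2.4814

2.4814 rad/s


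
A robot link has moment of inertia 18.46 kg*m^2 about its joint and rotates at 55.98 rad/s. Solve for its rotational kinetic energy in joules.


KE = (1/2)*I*omega^2 = 0.5*18.46*55.98^2 = 28924.6085

28924.6085 J


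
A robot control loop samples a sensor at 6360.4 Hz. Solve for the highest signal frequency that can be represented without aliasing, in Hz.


f_max = f_s/2 = 6360.4/2 = 3180.2000

3180.2000 Hz


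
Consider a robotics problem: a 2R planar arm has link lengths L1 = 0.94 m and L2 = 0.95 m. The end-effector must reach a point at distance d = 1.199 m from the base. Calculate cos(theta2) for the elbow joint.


cos(th2) = (d^2 - L1^2 - L2^2)/(2*L1*L2) = (1.199^2 - 0.94^2 - 0.95^2)/(2*0.94*0.95) = -0.1951

-0.1951


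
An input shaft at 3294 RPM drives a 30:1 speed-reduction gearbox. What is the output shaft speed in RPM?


omega_out = omega_in / N = 3294 / 30 = 109.8000

109.8000 RPM


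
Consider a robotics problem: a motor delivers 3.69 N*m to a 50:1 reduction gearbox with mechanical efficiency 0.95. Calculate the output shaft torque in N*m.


tau_out = tau_in * N * eta = 3.69 * 50 * 0.95 = 175.2750

175.2750 N*m


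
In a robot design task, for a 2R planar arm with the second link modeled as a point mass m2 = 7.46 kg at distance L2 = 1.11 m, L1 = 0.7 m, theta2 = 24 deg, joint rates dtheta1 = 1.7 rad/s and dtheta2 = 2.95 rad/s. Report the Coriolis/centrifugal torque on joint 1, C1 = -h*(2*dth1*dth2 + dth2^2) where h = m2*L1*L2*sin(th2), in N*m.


h = m2*L1*L2*sin(th2) = 7.46*0.7*1.11*sin(24 deg) = 2.357616
C1 = -h*(2*1.7*2.95 + 2.95^2) = -2.357616*18.7325 = -44.1640

-44.1640 N*m


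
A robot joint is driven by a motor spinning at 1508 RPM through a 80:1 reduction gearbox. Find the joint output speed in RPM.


omega_joint = omega_motor / N = 1508 / 80 = 18.8500

18.8500 RPM


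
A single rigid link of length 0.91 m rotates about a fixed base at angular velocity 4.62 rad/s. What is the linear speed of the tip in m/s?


v = L*omega = 0.91 * 4.62 = 4.2042

4.2042 m/s


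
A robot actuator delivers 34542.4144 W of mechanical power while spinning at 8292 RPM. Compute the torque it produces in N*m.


omega = 8292 * 2*pi/60 = 868.336209 rad/s
tau = P / omega = 34542.4144 / 868.336209 = 39.7800

39.7800 N*m


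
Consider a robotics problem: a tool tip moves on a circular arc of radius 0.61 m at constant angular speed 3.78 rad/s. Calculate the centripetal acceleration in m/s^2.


a_c = omega^2 * r = 3.78^2 * 0.61 = 8.7159

8.7159 m/s^2


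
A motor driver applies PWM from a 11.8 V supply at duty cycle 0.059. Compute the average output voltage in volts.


V_avg = V_supply * D = 11.8*0.059 = 0.6962

0.6962 V


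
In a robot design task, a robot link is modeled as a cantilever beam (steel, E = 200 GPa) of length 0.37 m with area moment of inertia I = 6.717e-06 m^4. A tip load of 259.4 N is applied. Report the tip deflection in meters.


delta = F*L^3/(3*E*I) = 259.4*0.37^3/(3*2.000e+11*6.717e-06)
      = 13.1393882/4030200 = 3.2602e-06

3.2602e-06 m


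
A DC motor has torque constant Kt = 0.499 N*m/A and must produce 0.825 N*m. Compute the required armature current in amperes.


I = tau / Kt = 0.825/0.499 = 1.6533

1.6533 A
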